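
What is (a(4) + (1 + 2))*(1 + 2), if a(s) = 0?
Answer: 9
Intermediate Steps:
(a(4) + (1 + 2))*(1 + 2) = (0 + (1 + 2))*(1 + 2) = (0 + 3)*3 = 3*3 = 9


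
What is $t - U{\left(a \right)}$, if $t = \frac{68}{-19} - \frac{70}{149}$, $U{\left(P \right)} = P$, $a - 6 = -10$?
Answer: $- \frac{138}{2831} \approx -0.048746$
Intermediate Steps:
$a = -4$ ($a = 6 - 10 = -4$)
$t = - \frac{11462}{2831}$ ($t = 68 \left(- \frac{1}{19}\right) - \frac{70}{149} = - \frac{68}{19} - \frac{70}{149} = - \frac{11462}{2831} \approx -4.0487$)
$t - U{\left(a \right)} = - \frac{11462}{2831} - -4 = - \frac{11462}{2831} + 4 = - \frac{138}{2831}$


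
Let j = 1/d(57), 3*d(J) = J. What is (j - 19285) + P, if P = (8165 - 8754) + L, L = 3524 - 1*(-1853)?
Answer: -275442/19 ≈ -14497.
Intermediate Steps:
L = 5377 (L = 3524 + 1853 = 5377)
d(J) = J/3
P = 4788 (P = (8165 - 8754) + 5377 = -589 + 5377 = 4788)
j = 1/19 (j = 1/((⅓)*57) = 1/19 ≈ 0.052632)
(j - 19285) + P = (1/19 - 19285) + 4788 = -366414/19 + 4788 = -275442/19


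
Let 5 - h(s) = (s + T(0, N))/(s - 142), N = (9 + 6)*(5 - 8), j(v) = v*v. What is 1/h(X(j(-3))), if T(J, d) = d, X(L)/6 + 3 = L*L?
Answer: 326/1207 ≈ 0.27009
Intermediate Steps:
j(v) = v²
N = -45 (N = 15*(-3) = -45)
X(L) = -18 + 6*L² (X(L) = -18 + 6*(L*L) = -18 + 6*L²)
h(s) = 5 - (-45 + s)/(-142 + s) (h(s) = 5 - (s - 45)/(s - 142) = 5 - (-45 + s)/(-142 + s))
1/h(X(j(-3))) = 1/((-665 + 4*(-18 + 6*((-3)²)²))/(-142 + (-18 + 6*((-3)²)²))) = 1/((-665 + 4*(-18 + 6*9²))/(-142 + (-18 + 6*9²))) = 1/((-665 + 4*(-18 + 6*81))/(-142 + (-18 + 6*81))) = 1/((-665 + 4*(-18 + 486))/(-142 + (-18 + 486))) = 1/((-665 + 4*468)/(-142 + 468)) = 1/((-665 + 1872)/326) = 1/((1/326)*1207) = 1/(1207/326) = 326/1207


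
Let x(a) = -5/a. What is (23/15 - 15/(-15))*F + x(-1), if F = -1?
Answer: 37/15 ≈ 2.4667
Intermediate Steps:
(23/15 - 15/(-15))*F + x(-1) = (23/15 - 15/(-15))*(-1) - 5/(-1) = (23*(1/15) - 15*(-1/15))*(-1) - 5*(-1) = (23/15 + 1)*(-1) + 5 = (38/15)*(-1) + 5 = -38/15 + 5 = 37/15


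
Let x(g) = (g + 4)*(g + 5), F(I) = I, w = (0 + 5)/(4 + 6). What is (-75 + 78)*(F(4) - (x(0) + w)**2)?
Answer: -4995/4 ≈ -1248.8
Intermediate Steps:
w = 1/2 (w = 5/10 = 5*(1/10) = 1/2 ≈ 0.50000)
x(g) = (4 + g)*(5 + g)
(-75 + 78)*(F(4) - (x(0) + w)**2) = (-75 + 78)*(4 - ((20 + 0**2 + 9*0) + 1/2)**2) = 3*(4 - ((20 + 0 + 0) + 1/2)**2) = 3*(4 - (20 + 1/2)**2) = 3*(4 - (41/2)**2) = 3*(4 - 1*1681/4) = 3*(4 - 1681/4) = 3*(-1665/4) = -4995/4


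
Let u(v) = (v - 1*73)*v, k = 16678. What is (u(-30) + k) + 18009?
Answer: 37777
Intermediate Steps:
u(v) = v*(-73 + v) (u(v) = (v - 73)*v = (-73 + v)*v = v*(-73 + v))
(u(-30) + k) + 18009 = (-30*(-73 - 30) + 16678) + 18009 = (-30*(-103) + 16678) + 18009 = (3090 + 16678) + 18009 = 19768 + 18009 = 37777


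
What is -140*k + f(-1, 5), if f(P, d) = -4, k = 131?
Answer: -18344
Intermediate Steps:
-140*k + f(-1, 5) = -140*131 - 4 = -18340 - 4 = -18344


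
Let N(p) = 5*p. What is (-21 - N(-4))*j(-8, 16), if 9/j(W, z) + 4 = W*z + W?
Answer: 9/140 ≈ 0.064286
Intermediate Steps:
j(W, z) = 9/(-4 + W + W*z) (j(W, z) = 9/(-4 + (W*z + W)) = 9/(-4 + (W + W*z)) = 9/(-4 + W + W*z))
(-21 - N(-4))*j(-8, 16) = (-21 - 5*(-4))*(9/(-4 - 8 - 8*16)) = (-21 - 1*(-20))*(9/(-4 - 8 - 128)) = (-21 + 20)*(9/(-140)) = -9*(-1)/140 = -1*(-9/140) = 9/140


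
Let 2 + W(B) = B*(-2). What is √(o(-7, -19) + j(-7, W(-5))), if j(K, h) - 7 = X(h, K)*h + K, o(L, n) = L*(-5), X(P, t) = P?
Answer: 3*√11 ≈ 9.9499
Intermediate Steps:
W(B) = -2 - 2*B (W(B) = -2 + B*(-2) = -2 - 2*B)
o(L, n) = -5*L
j(K, h) = 7 + K + h² (j(K, h) = 7 + (h*h + K) = 7 + (h² + K) = 7 + (K + h²) = 7 + K + h²)
√(o(-7, -19) + j(-7, W(-5))) = √(-5*(-7) + (7 - 7 + (-2 - 2*(-5))²)) = √(35 + (7 - 7 + (-2 + 10)²)) = √(35 + (7 - 7 + 8²)) = √(35 + (7 - 7 + 64)) = √(35 + 64) = √99 = 3*√11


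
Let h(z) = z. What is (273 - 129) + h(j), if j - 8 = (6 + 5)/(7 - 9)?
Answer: 293/2 ≈ 146.50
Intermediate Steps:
j = 5/2 (j = 8 + (6 + 5)/(7 - 9) = 8 + 11/(-2) = 8 + 11*(-½) = 8 - 11/2 = 5/2 ≈ 2.5000)
(273 - 129) + h(j) = (273 - 129) + 5/2 = 144 + 5/2 = 293/2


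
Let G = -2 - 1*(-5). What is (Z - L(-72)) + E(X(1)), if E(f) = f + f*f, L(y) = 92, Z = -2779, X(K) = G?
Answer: -2859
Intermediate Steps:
G = 3 (G = -2 + 5 = 3)
X(K) = 3
E(f) = f + f²
(Z - L(-72)) + E(X(1)) = (-2779 - 1*92) + 3*(1 + 3) = (-2779 - 92) + 3*4 = -2871 + 12 = -2859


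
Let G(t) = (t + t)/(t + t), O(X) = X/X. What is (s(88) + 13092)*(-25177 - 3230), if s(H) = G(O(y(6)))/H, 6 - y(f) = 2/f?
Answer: -32727619479/88 ≈ -3.7190e+8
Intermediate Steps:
y(f) = 6 - 2/f
O(X) = 1
G(t) = 1 (G(t) = (2*t)/((2*t)) = (2*t)*(1/(2*t)) = 1)
s(H) = 1/H
(s(88) + 13092)*(-25177 - 3230) = (1/88 + 13092)*(-25177 - 3230) = (1/88 + 13092)*(-28407) = (1152097/88)*(-28407) = -32727619479/88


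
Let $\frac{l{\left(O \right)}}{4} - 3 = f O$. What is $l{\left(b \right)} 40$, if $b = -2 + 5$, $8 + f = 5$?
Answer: $-960$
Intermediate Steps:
$f = -3$ ($f = -8 + 5 = -3$)
$b = 3$
$l{\left(O \right)} = 12 - 12 O$ ($l{\left(O \right)} = 12 + 4 \left(- 3 O\right) = 12 - 12 O$)
$l{\left(b \right)} 40 = \left(12 - 36\right) 40 = \left(-24\right) 40 = -960$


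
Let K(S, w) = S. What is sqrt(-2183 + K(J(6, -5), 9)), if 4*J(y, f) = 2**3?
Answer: I*sqrt(2181) ≈ 46.701*I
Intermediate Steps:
J(y, f) = 2 (J(y, f) = (1/4)*2**3 = (1/4)*8 = 2)
sqrt(-2183 + K(J(6, -5), 9)) = sqrt(-2183 + 2) = sqrt(-2181) = I*sqrt(2181)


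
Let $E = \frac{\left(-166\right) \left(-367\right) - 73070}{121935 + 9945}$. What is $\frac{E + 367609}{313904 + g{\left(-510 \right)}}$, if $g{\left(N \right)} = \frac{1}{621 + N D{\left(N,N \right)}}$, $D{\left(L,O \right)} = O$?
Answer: $\frac{1053318549181551}{899436598987150} \approx 1.1711$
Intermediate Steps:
$E = - \frac{3037}{32970}$ ($E = \frac{60922 - 73070}{131880} = \left(-12148\right) \frac{1}{131880} = - \frac{3037}{32970} \approx -0.092114$)
$g{\left(N \right)} = \frac{1}{621 + N^{2}}$ ($g{\left(N \right)} = \frac{1}{621 + N N} = \frac{1}{621 + N^{2}}$)
$\frac{E + 367609}{313904 + g{\left(-510 \right)}} = \frac{- \frac{3037}{32970} + 367609}{313904 + \frac{1}{621 + \left(-510\right)^{2}}} = \frac{12120065693}{32970 \left(313904 + \frac{1}{621 + 260100}\right)} = \frac{12120065693}{32970 \left(313904 + \frac{1}{260721}\right)} = \frac{12120065693}{32970 \cdot \frac{81841364785}{260721}} = \frac{12120065693}{32970} \cdot \frac{260721}{81841364785} = \frac{1053318549181551}{899436598987150}$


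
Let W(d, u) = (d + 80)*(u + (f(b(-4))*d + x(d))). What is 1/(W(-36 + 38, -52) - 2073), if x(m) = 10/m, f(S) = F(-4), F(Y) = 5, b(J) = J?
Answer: -1/5107 ≈ -0.00019581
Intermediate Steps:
f(S) = 5
W(d, u) = (80 + d)*(u + 5*d + 10/d) (W(d, u) = (d + 80)*(u + (5*d + 10/d)) = (80 + d)*(u + 5*d + 10/d))
1/(W(-36 + 38, -52) - 2073) = 1/((10 + 5*(-36 + 38)² + 80*(-52) + 400*(-36 + 38) + 800/(-36 + 38) + (-36 + 38)*(-52)) - 2073) = 1/((10 + 5*2² - 4160 + 400*2 + 800/2 + 2*(-52)) - 2073) = 1/((10 + 5*4 - 4160 + 800 + 800*(½) - 104) - 2073) = 1/((10 + 20 - 4160 + 800 + 400 - 104) - 2073) = 1/(-3034 - 2073) = 1/(-5107) = -1/5107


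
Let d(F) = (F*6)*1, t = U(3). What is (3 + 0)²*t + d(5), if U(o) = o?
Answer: 57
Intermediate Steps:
t = 3
d(F) = 6*F (d(F) = (6*F)*1 = 6*F)
(3 + 0)²*t + d(5) = (3 + 0)²*3 + 6*5 = 3²*3 + 30 = 9*3 + 30 = 27 + 30 = 57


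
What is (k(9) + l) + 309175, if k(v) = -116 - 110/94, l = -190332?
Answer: 5580114/47 ≈ 1.1873e+5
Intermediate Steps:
k(v) = -5507/47 (k(v) = -116 - 110/94 = -116 - 1*55/47 = -116 - 55/47 = -5507/47)
(k(9) + l) + 309175 = (-5507/47 - 190332) + 309175 = -8951111/47 + 309175 = 5580114/47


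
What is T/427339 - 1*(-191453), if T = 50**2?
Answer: 81815336067/427339 ≈ 1.9145e+5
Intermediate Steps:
T = 2500
T/427339 - 1*(-191453) = 2500/427339 - 1*(-191453) = 2500*(1/427339) + 191453 = 2500/427339 + 191453 = 81815336067/427339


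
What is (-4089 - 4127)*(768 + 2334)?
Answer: -25486032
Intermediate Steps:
(-4089 - 4127)*(768 + 2334) = -8216*3102 = -25486032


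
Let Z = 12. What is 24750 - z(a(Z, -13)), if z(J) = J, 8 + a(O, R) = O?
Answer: 24746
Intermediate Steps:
a(O, R) = -8 + O
24750 - z(a(Z, -13)) = 24750 - (-8 + 12) = 24750 - 1*4 = 24750 - 4 = 24746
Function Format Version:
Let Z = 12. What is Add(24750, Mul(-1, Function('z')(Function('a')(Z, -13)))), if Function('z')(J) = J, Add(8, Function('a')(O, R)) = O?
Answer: 24746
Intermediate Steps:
Function('a')(O, R) = Add(-8, O)
Add(24750, Mul(-1, Function('z')(Function('a')(Z, -13)))) = Add(24750, Mul(-1, Add(-8, 12))) = Add(24750, Mul(-1, 4)) = Add(24750, -4) = 24746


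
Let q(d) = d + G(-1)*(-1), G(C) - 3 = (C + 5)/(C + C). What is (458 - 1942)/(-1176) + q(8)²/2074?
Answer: 27995/21777 ≈ 1.2855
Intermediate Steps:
G(C) = 3 + (5 + C)/(2*C) (G(C) = 3 + (C + 5)/(C + C) = 3 + (5 + C)/((2*C)) = 3 + (5 + C)*(1/(2*C)) = 3 + (5 + C)/(2*C))
q(d) = -1 + d (q(d) = d + ((½)*(5 + 7*(-1))/(-1))*(-1) = d + ((½)*(-1)*(5 - 7))*(-1) = d + ((½)*(-1)*(-2))*(-1) = d + 1*(-1) = d - 1 = -1 + d)
(458 - 1942)/(-1176) + q(8)²/2074 = (458 - 1942)/(-1176) + (-1 + 8)²/2074 = -1484*(-1/1176) + 7²*(1/2074) = 53/42 + 49*(1/2074) = 53/42 + 49/2074 = 27995/21777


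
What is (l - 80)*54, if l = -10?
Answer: -4860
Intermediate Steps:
(l - 80)*54 = (-10 - 80)*54 = -90*54 = -4860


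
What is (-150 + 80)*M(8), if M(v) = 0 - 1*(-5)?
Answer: -350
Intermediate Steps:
M(v) = 5 (M(v) = 0 + 5 = 5)
(-150 + 80)*M(8) = (-150 + 80)*5 = -70*5 = -350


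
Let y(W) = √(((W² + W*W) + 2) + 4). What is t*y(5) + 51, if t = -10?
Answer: 51 - 20*√14 ≈ -23.833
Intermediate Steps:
y(W) = √(6 + 2*W²) (y(W) = √(((W² + W²) + 2) + 4) = √((2*W² + 2) + 4) = √((2 + 2*W²) + 4) = √(6 + 2*W²))
t*y(5) + 51 = -10*√(6 + 2*5²) + 51 = -10*√(6 + 2*25) + 51 = -10*√(6 + 50) + 51 = -20*√14 + 51 = 51 - 20*√14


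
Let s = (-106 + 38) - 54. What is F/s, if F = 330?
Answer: -165/61 ≈ -2.7049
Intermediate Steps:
s = -122 (s = -68 - 54 = -122)
F/s = 330/(-122) = 330*(-1/122) = -165/61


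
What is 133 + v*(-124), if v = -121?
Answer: 15137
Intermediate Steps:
133 + v*(-124) = 133 - 121*(-124) = 133 + 15004 = 15137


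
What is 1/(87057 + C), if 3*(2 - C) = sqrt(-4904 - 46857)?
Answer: 783531/68213477090 + 3*I*sqrt(51761)/68213477090 ≈ 1.1486e-5 + 1.0006e-8*I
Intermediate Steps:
C = 2 - I*sqrt(51761)/3 (C = 2 - sqrt(-4904 - 46857)/3 = 2 - I*sqrt(51761)/3 ≈ 2.0 - 75.837*I)
1/(87057 + C) = 1/(87057 + (2 - I*sqrt(51761)/3)) = 1/(87059 - I*sqrt(51761)/3)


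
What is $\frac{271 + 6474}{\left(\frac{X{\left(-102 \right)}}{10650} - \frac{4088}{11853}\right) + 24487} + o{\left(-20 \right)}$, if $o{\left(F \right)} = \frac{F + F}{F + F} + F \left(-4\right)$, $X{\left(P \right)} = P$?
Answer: $\frac{41871194678619}{515176371824} \approx 81.275$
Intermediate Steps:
$o{\left(F \right)} = 1 - 4 F$ ($o{\left(F \right)} = \frac{2 F}{2 F} - 4 F = 2 F \frac{1}{2 F} - 4 F = 1 - 4 F$)
$\frac{271 + 6474}{\left(\frac{X{\left(-102 \right)}}{10650} - \frac{4088}{11853}\right) + 24487} + o{\left(-20 \right)} = \frac{271 + 6474}{\left(- \frac{102}{10650} - \frac{4088}{11853}\right) + 24487} + \left(1 - -80\right) = \frac{6745}{\left(\left(-102\right) \frac{1}{10650} - \frac{4088}{11853}\right) + 24487} + \left(1 + 80\right) = \frac{6745}{\left(- \frac{17}{1775} - \frac{4088}{11853}\right) + 24487} + 81 = \frac{6745}{- \frac{7457701}{21039075} + 24487} + 81 = \frac{6745}{\frac{515176371824}{21039075}} + 81 = 6745 \cdot \frac{21039075}{515176371824} + 81 = \frac{141908560875}{515176371824} + 81 = \frac{41871194678619}{515176371824}$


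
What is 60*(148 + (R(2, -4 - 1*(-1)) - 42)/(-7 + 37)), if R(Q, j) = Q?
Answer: 8800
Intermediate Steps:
60*(148 + (R(2, -4 - 1*(-1)) - 42)/(-7 + 37)) = 60*(148 + (2 - 42)/(-7 + 37)) = 60*(148 - 40/30) = 60*(148 - 40*1/30) = 60*(148 - 4/3) = 60*(440/3) = 8800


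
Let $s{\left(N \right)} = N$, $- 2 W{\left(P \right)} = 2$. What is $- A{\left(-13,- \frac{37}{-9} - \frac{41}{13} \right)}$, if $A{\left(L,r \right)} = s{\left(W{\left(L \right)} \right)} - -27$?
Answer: $-26$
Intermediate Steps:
$W{\left(P \right)} = -1$ ($W{\left(P \right)} = \left(- \frac{1}{2}\right) 2 = -1$)
$A{\left(L,r \right)} = 26$ ($A{\left(L,r \right)} = -1 - -27 = -1 + 27 = 26$)
$- A{\left(-13,- \frac{37}{-9} - \frac{41}{13} \right)} = \left(-1\right) 26 = -26$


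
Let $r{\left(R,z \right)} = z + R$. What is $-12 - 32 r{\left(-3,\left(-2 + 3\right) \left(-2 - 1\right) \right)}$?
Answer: $180$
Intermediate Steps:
$r{\left(R,z \right)} = R + z$
$-12 - 32 r{\left(-3,\left(-2 + 3\right) \left(-2 - 1\right) \right)} = -12 - 32 \left(-3 + \left(-2 + 3\right) \left(-2 - 1\right)\right) = -12 - 32 \left(-3 + 1 \left(-3\right)\right) = -12 - 32 \left(-3 - 3\right) = -12 - -192 = -12 + 192 = 180$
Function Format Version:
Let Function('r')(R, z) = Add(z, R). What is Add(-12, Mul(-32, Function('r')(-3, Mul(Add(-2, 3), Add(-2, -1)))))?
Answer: 180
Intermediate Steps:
Function('r')(R, z) = Add(R, z)
Add(-12, Mul(-32, Function('r')(-3, Mul(Add(-2, 3), Add(-2, -1))))) = Add(-12, Mul(-32, Add(-3, Mul(Add(-2, 3), Add(-2, -1))))) = Add(-12, Mul(-32, Add(-3, Mul(1, -3)))) = Add(-12, Mul(-32, Add(-3, -3))) = Add(-12, Mul(-32, -6)) = Add(-12, 192) = 180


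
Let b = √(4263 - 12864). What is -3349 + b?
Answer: -3349 + I*√8601 ≈ -3349.0 + 92.742*I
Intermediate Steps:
b = I*√8601 (b = √(-8601) = I*√8601 ≈ 92.742*I)
-3349 + b = -3349 + I*√8601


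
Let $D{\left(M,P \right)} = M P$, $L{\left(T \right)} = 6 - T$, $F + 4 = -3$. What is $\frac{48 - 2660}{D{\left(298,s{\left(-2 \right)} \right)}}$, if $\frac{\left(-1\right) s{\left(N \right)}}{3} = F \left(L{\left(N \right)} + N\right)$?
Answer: $- \frac{653}{9387} \approx -0.069564$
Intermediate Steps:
$F = -7$ ($F = -4 - 3 = -7$)
$s{\left(N \right)} = 126$ ($s{\left(N \right)} = - 3 \left(- 7 \left(\left(6 - N\right) + N\right)\right) = - 3 \left(\left(-7\right) 6\right) = \left(-3\right) \left(-42\right) = 126$)
$\frac{48 - 2660}{D{\left(298,s{\left(-2 \right)} \right)}} = \frac{48 - 2660}{298 \cdot 126} = \frac{48 - 2660}{37548} = \left(-2612\right) \frac{1}{37548} = - \frac{653}{9387}$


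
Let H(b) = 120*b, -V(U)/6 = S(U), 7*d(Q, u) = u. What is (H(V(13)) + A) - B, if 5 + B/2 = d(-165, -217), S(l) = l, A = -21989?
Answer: -31277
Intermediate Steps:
d(Q, u) = u/7
V(U) = -6*U
B = -72 (B = -10 + 2*((1/7)*(-217)) = -10 + 2*(-31) = -10 - 62 = -72)
(H(V(13)) + A) - B = (120*(-6*13) - 21989) - 1*(-72) = (120*(-78) - 21989) + 72 = (-9360 - 21989) + 72 = -31349 + 72 = -31277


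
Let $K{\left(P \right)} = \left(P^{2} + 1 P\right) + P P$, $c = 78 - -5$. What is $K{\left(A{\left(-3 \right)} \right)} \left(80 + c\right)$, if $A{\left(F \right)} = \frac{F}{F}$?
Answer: $489$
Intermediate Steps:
$c = 83$ ($c = 78 + 5 = 83$)
$A{\left(F \right)} = 1$
$K{\left(P \right)} = P + 2 P^{2}$ ($K{\left(P \right)} = \left(P^{2} + P\right) + P^{2} = \left(P + P^{2}\right) + P^{2} = P + 2 P^{2}$)
$K{\left(A{\left(-3 \right)} \right)} \left(80 + c\right) = 1 \left(1 + 2 \cdot 1\right) \left(80 + 83\right) = 1 \left(1 + 2\right) 163 = 1 \cdot 3 \cdot 163 = 3 \cdot 163 = 489$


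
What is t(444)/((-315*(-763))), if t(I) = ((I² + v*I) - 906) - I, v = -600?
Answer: -7846/26705 ≈ -0.29380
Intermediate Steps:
t(I) = -906 + I² - 601*I (t(I) = ((I² - 600*I) - 906) - I = (-906 + I² - 600*I) - I = -906 + I² - 601*I)
t(444)/((-315*(-763))) = (-906 + 444² - 601*444)/((-315*(-763))) = (-906 + 197136 - 266844)/240345 = -70614*1/240345 = -7846/26705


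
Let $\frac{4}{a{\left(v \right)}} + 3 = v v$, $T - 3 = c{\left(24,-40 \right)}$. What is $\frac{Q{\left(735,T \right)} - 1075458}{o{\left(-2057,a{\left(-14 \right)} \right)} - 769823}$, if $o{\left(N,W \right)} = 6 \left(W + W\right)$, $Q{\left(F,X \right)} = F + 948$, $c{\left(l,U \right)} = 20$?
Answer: $\frac{207238575}{148575791} \approx 1.3948$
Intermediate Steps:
$T = 23$ ($T = 3 + 20 = 23$)
$a{\left(v \right)} = \frac{4}{-3 + v^{2}}$ ($a{\left(v \right)} = \frac{4}{-3 + v v} = \frac{4}{-3 + v^{2}}$)
$Q{\left(F,X \right)} = 948 + F$
$o{\left(N,W \right)} = 12 W$ ($o{\left(N,W \right)} = 6 \cdot 2 W = 12 W$)
$\frac{Q{\left(735,T \right)} - 1075458}{o{\left(-2057,a{\left(-14 \right)} \right)} - 769823} = \frac{\left(948 + 735\right) - 1075458}{12 \frac{4}{-3 + \left(-14\right)^{2}} - 769823} = \frac{1683 - 1075458}{12 \frac{4}{-3 + 196} - 769823} = - \frac{1073775}{12 \cdot \frac{4}{193} - 769823} = - \frac{1073775}{\frac{48}{193} - 769823} = - \frac{1073775}{- \frac{148575791}{193}} = \left(-1073775\right) \left(- \frac{193}{148575791}\right) = \frac{207238575}{148575791}$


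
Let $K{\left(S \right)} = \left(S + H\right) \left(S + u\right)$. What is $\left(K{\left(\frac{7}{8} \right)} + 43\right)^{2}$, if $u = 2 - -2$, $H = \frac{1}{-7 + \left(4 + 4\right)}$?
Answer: $\frac{11135569}{4096} \approx 2718.6$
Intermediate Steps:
$H = 1$ ($H = \frac{1}{-7 + 8} = 1^{-1} = 1$)
$u = 4$ ($u = 2 + 2 = 4$)
$K{\left(S \right)} = \left(1 + S\right) \left(4 + S\right)$ ($K{\left(S \right)} = \left(S + 1\right) \left(S + 4\right) = \left(1 + S\right) \left(4 + S\right)$)
$\left(K{\left(\frac{7}{8} \right)} + 43\right)^{2} = \left(\left(4 + \left(\frac{7}{8}\right)^{2} + 5 \cdot \frac{7}{8}\right) + 43\right)^{2} = \left(\left(4 + \frac{49}{64} + \frac{35}{8}\right) + 43\right)^{2} = \left(\frac{585}{64} + 43\right)^{2} = \left(\frac{3337}{64}\right)^{2} = \frac{11135569}{4096}$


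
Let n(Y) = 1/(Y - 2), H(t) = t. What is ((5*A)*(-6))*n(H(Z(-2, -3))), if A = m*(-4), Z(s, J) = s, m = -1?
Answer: 30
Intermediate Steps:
A = 4 (A = -1*(-4) = 4)
n(Y) = 1/(-2 + Y)
((5*A)*(-6))*n(H(Z(-2, -3))) = ((5*4)*(-6))/(-2 - 2) = (20*(-6))/(-4) = -120*(-¼) = 30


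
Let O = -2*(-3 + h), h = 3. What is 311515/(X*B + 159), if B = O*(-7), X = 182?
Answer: 311515/159 ≈ 1959.2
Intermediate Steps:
O = 0 (O = -2*(-3 + 3) = -2*0 = 0)
B = 0 (B = 0*(-7) = 0)
311515/(X*B + 159) = 311515/(182*0 + 159) = 311515/(0 + 159) = 311515/159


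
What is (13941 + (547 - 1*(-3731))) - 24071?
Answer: -5852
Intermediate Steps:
(13941 + (547 - 1*(-3731))) - 24071 = (13941 + (547 + 3731)) - 24071 = (13941 + 4278) - 24071 = 18219 - 24071 = -5852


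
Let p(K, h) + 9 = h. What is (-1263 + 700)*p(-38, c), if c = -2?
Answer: 6193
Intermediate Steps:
p(K, h) = -9 + h
(-1263 + 700)*p(-38, c) = (-1263 + 700)*(-9 - 2) = -563*(-11) = 6193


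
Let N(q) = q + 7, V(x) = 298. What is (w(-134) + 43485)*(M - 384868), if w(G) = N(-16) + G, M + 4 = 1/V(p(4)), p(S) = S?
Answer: -2485487189705/149 ≈ -1.6681e+10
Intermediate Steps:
N(q) = 7 + q
M = -1191/298 (M = -4 + 1/298 = -1191/298 ≈ -3.9966)
w(G) = -9 + G (w(G) = (7 - 16) + G = -9 + G)
(w(-134) + 43485)*(M - 384868) = ((-9 - 134) + 43485)*(-1191/298 - 384868) = (-143 + 43485)*(-114691855/298) = 43342*(-114691855/298) = -2485487189705/149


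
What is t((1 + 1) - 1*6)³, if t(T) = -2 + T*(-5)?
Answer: 5832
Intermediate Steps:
t(T) = -2 - 5*T
t((1 + 1) - 1*6)³ = (-2 - 5*((1 + 1) - 1*6))³ = (-2 - 5*(2 - 6))³ = (-2 - 5*(-4))³ = (-2 + 20)³ = 18³ = 5832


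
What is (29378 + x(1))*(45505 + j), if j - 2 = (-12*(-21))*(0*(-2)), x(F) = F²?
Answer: 1336950153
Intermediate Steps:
j = 2 (j = 2 + (-12*(-21))*(0*(-2)) = 2 + 252*0 = 2 + 0 = 2)
(29378 + x(1))*(45505 + j) = (29378 + 1²)*(45505 + 2) = (29378 + 1)*45507 = 29379*45507 = 1336950153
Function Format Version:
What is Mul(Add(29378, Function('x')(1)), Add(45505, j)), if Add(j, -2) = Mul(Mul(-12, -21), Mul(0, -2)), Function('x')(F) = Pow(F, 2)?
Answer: 1336950153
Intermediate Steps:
j = 2 (j = Add(2, Mul(Mul(-12, -21), Mul(0, -2))) = Add(2, Mul(252, 0)) = Add(2, 0) = 2)
Mul(Add(29378, Function('x')(1)), Add(45505, j)) = Mul(Add(29378, Pow(1, 2)), Add(45505, 2)) = Mul(Add(29378, 1), 45507) = Mul(29379, 45507) = 1336950153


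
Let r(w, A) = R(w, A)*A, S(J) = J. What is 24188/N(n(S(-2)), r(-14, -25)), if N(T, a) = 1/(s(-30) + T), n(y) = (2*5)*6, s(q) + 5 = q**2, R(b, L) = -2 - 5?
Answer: 23099540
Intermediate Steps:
R(b, L) = -7
s(q) = -5 + q**2
n(y) = 60 (n(y) = 10*6 = 60)
r(w, A) = -7*A
N(T, a) = 1/(895 + T) (N(T, a) = 1/((-5 + (-30)**2) + T) = 1/((-5 + 900) + T) = 1/(895 + T))
24188/N(n(S(-2)), r(-14, -25)) = 24188/(1/(895 + 60)) = 24188/(1/955) = 24188*955 = 23099540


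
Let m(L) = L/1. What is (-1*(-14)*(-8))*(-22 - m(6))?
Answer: 3136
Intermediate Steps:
m(L) = L (m(L) = L*1 = L)
(-1*(-14)*(-8))*(-22 - m(6)) = (-1*(-14)*(-8))*(-22 - 1*6) = (14*(-8))*(-22 - 6) = -112*(-28) = 3136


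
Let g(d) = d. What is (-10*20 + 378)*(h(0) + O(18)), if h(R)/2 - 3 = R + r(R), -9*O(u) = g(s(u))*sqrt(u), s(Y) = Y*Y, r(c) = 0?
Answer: 1068 - 19224*sqrt(2) ≈ -26119.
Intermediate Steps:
s(Y) = Y**2
O(u) = -u**(5/2)/9 (O(u) = -u**2*sqrt(u)/9 = -u**(5/2)/9)
h(R) = 6 + 2*R (h(R) = 6 + 2*(R + 0) = 6 + 2*R)
(-10*20 + 378)*(h(0) + O(18)) = (-10*20 + 378)*((6 + 2*0) - 108*sqrt(2)) = (-200 + 378)*((6 + 0) - 108*sqrt(2)) = 178*(6 - 108*sqrt(2)) = 1068 - 19224*sqrt(2)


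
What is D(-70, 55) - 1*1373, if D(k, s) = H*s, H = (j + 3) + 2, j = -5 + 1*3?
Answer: -1208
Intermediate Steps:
j = -2 (j = -5 + 3 = -2)
H = 3 (H = (-2 + 3) + 2 = 1 + 2 = 3)
D(k, s) = 3*s
D(-70, 55) - 1*1373 = 3*55 - 1*1373 = 165 - 1373 = -1208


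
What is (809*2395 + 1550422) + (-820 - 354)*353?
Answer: 3073555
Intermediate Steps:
(809*2395 + 1550422) + (-820 - 354)*353 = (1937555 + 1550422) - 1174*353 = 3487977 - 414422 = 3073555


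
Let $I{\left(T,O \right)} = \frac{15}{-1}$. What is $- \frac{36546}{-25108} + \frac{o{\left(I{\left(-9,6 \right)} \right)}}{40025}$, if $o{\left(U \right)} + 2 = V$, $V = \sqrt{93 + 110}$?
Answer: $\frac{731351717}{502473850} + \frac{\sqrt{203}}{40025} \approx 1.4559$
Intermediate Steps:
$I{\left(T,O \right)} = -15$ ($I{\left(T,O \right)} = 15 \left(-1\right) = -15$)
$V = \sqrt{203} \approx 14.248$
$o{\left(U \right)} = -2 + \sqrt{203}$
$- \frac{36546}{-25108} + \frac{o{\left(I{\left(-9,6 \right)} \right)}}{40025} = - \frac{36546}{-25108} + \frac{-2 + \sqrt{203}}{40025} = \left(-36546\right) \left(- \frac{1}{25108}\right) + \left(-2 + \sqrt{203}\right) \frac{1}{40025} = \frac{18273}{12554} - \left(\frac{2}{40025} - \frac{\sqrt{203}}{40025}\right) = \frac{731351717}{502473850} + \frac{\sqrt{203}}{40025}$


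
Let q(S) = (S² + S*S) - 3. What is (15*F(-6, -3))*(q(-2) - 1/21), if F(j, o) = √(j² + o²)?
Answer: 1560*√5/7 ≈ 498.32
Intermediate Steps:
q(S) = -3 + 2*S² (q(S) = (S² + S²) - 3 = 2*S² - 3 = -3 + 2*S²)
(15*F(-6, -3))*(q(-2) - 1/21) = (15*√((-6)² + (-3)²))*((-3 + 2*(-2)²) - 1/21) = (15*√(36 + 9))*((-3 + 2*4) - 1*1/21) = (15*√45)*((-3 + 8) - 1/21) = (15*(3*√5))*(5 - 1/21) = (45*√5)*(104/21) = 1560*√5/7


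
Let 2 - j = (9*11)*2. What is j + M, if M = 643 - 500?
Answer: -53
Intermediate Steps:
M = 143
j = -196 (j = 2 - 9*11*2 = 2 - 99*2 = 2 - 1*198 = 2 - 198 = -196)
j + M = -196 + 143 = -53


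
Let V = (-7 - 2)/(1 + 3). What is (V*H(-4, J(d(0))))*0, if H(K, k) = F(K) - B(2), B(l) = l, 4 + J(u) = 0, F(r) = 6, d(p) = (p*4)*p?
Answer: 0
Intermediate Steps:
d(p) = 4*p² (d(p) = (4*p)*p = 4*p²)
J(u) = -4 (J(u) = -4 + 0 = -4)
H(K, k) = 4 (H(K, k) = 6 - 1*2 = 6 - 2 = 4)
V = -9/4 ≈ -2.2500
(V*H(-4, J(d(0))))*0 = -9/4*4*0 = -9*0 = 0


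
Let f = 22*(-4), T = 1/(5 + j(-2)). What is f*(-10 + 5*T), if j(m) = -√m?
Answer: 21560/27 - 440*I*√2/27 ≈ 798.52 - 23.046*I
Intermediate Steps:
T = 1/(5 - I*√2) (T = 1/(5 - √(-2)) = 1/(5 - I*√2) ≈ 0.18519 + 0.052378*I)
f = -88
f*(-10 + 5*T) = -88*(-10 + 5*(5/27 + I*√2/27)) = -88*(-10 + (25/27 + 5*I*√2/27)) = -88*(-245/27 + 5*I*√2/27) = 21560/27 - 440*I*√2/27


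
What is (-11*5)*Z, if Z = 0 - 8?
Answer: 440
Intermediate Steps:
Z = -8
(-11*5)*Z = -11*5*(-8) = -55*(-8) = 440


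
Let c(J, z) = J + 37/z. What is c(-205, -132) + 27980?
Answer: 3666263/132 ≈ 27775.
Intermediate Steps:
c(-205, -132) + 27980 = (-205 + 37/(-132)) + 27980 = (-205 + 37*(-1/132)) + 27980 = (-205 - 37/132) + 27980 = -27097/132 + 27980 = 3666263/132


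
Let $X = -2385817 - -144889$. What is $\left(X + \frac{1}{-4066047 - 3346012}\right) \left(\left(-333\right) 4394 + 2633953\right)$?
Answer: $- \frac{19446045972184625503}{7412059} \approx -2.6236 \cdot 10^{12}$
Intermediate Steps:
$X = -2240928$ ($X = -2385817 + 144889 = -2240928$)
$\left(X + \frac{1}{-4066047 - 3346012}\right) \left(\left(-333\right) 4394 + 2633953\right) = \left(-2240928 + \frac{1}{-4066047 - 3346012}\right) \left(\left(-333\right) 4394 + 2633953\right) = \left(-2240928 + \frac{1}{-7412059}\right) \left(-1463202 + 2633953\right) = \left(-2240928 - \frac{1}{7412059}\right) 1170751 = \left(- \frac{16609890550753}{7412059}\right) 1170751 = - \frac{19446045972184625503}{7412059}$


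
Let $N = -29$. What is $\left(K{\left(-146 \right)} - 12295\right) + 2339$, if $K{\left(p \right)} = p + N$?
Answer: $-10131$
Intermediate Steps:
$K{\left(p \right)} = -29 + p$ ($K{\left(p \right)} = p - 29 = -29 + p$)
$\left(K{\left(-146 \right)} - 12295\right) + 2339 = \left(\left(-29 - 146\right) - 12295\right) + 2339 = \left(-175 - 12295\right) + 2339 = -12470 + 2339 = -10131$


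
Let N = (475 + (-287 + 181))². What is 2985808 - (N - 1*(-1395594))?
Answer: 1454053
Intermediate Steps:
N = 136161 (N = (475 - 106)² = 369² = 136161)
2985808 - (N - 1*(-1395594)) = 2985808 - (136161 - 1*(-1395594)) = 2985808 - (136161 + 1395594) = 2985808 - 1*1531755 = 2985808 - 1531755 = 1454053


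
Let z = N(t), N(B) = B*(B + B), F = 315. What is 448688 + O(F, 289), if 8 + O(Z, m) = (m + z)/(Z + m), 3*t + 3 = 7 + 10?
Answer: 2439027473/5436 ≈ 4.4868e+5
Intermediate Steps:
t = 14/3 (t = -1 + (7 + 10)/3 = -1 + (⅓)*17 = -1 + 17/3 = 14/3 ≈ 4.6667)
N(B) = 2*B² (N(B) = B*(2*B) = 2*B²)
z = 392/9 (z = 2*(14/3)² = 2*(196/9) = 392/9 ≈ 43.556)
O(Z, m) = -8 + (392/9 + m)/(Z + m) (O(Z, m) = -8 + (m + 392/9)/(Z + m) = -8 + (392/9 + m)/(Z + m))
448688 + O(F, 289) = 448688 + (392/9 - 8*315 - 7*289)/(315 + 289) = 448688 + (392/9 - 2520 - 2023)/604 = 448688 + (1/604)*(-40495/9) = 448688 - 40495/5436 = 2439027473/5436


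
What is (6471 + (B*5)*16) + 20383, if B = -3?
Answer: 26614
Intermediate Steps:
(6471 + (B*5)*16) + 20383 = (6471 - 3*5*16) + 20383 = (6471 - 15*16) + 20383 = (6471 - 240) + 20383 = 6231 + 20383 = 26614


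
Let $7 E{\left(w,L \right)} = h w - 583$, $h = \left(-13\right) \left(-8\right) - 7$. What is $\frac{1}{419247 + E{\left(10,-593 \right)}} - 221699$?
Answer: $- \frac{650712282077}{2935116} \approx -2.217 \cdot 10^{5}$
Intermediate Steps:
$h = 97$ ($h = 104 - 7 = 97$)
$E{\left(w,L \right)} = - \frac{583}{7} + \frac{97 w}{7}$ ($E{\left(w,L \right)} = \frac{97 w - 583}{7} = \frac{-583 + 97 w}{7} = - \frac{583}{7} + \frac{97 w}{7}$)
$\frac{1}{419247 + E{\left(10,-593 \right)}} - 221699 = \frac{1}{419247 + \left(- \frac{583}{7} + \frac{97}{7} \cdot 10\right)} - 221699 = \frac{1}{419247 + \left(- \frac{583}{7} + \frac{970}{7}\right)} - 221699 = \frac{1}{419247 + \frac{387}{7}} - 221699 = \frac{1}{\frac{2935116}{7}} - 221699 = \frac{7}{2935116} - 221699 = - \frac{650712282077}{2935116}$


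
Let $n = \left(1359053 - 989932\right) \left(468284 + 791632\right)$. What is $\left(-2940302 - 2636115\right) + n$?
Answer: $465055877419$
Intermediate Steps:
$n = 465061453836$ ($n = 369121 \cdot 1259916 = 465061453836$)
$\left(-2940302 - 2636115\right) + n = \left(-2940302 - 2636115\right) + 465061453836 = -5576417 + 465061453836 = 465055877419$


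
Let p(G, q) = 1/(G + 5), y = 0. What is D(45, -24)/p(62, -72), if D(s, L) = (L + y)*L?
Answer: 38592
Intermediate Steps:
D(s, L) = L² (D(s, L) = (L + 0)*L = L*L = L²)
p(G, q) = 1/(5 + G)
D(45, -24)/p(62, -72) = (-24)²/(1/(5 + 62)) = 576/(1/67) = 576*67 = 38592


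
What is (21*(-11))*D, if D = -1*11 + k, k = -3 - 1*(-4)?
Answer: 2310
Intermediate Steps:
k = 1 (k = -3 + 4 = 1)
D = -10 (D = -1*11 + 1 = -11 + 1 = -10)
(21*(-11))*D = (21*(-11))*(-10) = -231*(-10) = 2310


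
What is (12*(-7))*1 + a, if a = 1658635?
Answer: 1658551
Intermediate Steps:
(12*(-7))*1 + a = (12*(-7))*1 + 1658635 = -84*1 + 1658635 = -84 + 1658635 = 1658551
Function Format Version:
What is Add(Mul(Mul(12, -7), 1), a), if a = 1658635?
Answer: 1658551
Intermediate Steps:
Add(Mul(Mul(12, -7), 1), a) = Add(Mul(Mul(12, -7), 1), 1658635) = Add(Mul(-84, 1), 1658635) = Add(-84, 1658635) = 1658551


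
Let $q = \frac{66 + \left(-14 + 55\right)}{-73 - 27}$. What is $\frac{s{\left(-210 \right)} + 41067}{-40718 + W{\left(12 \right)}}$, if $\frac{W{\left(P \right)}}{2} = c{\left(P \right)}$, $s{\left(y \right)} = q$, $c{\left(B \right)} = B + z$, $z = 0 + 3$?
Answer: $- \frac{4106593}{4068800} \approx -1.0093$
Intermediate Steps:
$z = 3$
$q = - \frac{107}{100}$ ($q = \frac{66 + 41}{-100} = 107 \left(- \frac{1}{100}\right) = - \frac{107}{100} \approx -1.07$)
$c{\left(B \right)} = 3 + B$ ($c{\left(B \right)} = B + 3 = 3 + B$)
$s{\left(y \right)} = - \frac{107}{100}$
$W{\left(P \right)} = 6 + 2 P$ ($W{\left(P \right)} = 2 \left(3 + P\right) = 6 + 2 P$)
$\frac{s{\left(-210 \right)} + 41067}{-40718 + W{\left(12 \right)}} = \frac{- \frac{107}{100} + 41067}{-40718 + \left(6 + 2 \cdot 12\right)} = \frac{4106593}{100 \left(-40718 + \left(6 + 24\right)\right)} = \frac{4106593}{100 \left(-40718 + 30\right)} = \frac{4106593}{100 \left(-40688\right)} = \frac{4106593}{100} \left(- \frac{1}{40688}\right) = - \frac{4106593}{4068800}$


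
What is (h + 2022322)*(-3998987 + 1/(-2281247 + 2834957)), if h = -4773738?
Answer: 3046201460779347452/276855 ≈ 1.1003e+13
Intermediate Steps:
(h + 2022322)*(-3998987 + 1/(-2281247 + 2834957)) = (-4773738 + 2022322)*(-3998987 + 1/(-2281247 + 2834957)) = -2751416*(-3998987 + 1/553710) = -2751416*(-2214279091769/553710) = 3046201460779347452/276855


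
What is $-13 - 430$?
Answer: $-443$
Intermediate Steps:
$-13 - 430 = -443$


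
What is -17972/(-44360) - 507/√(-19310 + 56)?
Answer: 4493/11090 + 169*I*√19254/6418 ≈ 0.40514 + 3.6538*I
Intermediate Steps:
-17972/(-44360) - 507/√(-19310 + 56) = -17972*(-1/44360) - 507*(-I*√19254/19254) = 4493/11090 - 507*(-I*√19254/19254) = 4493/11090 - (-169)*I*√19254/6418 = 4493/11090 + 169*I*√19254/6418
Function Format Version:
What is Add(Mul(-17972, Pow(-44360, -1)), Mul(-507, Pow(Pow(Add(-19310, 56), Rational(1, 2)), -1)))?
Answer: Add(Rational(4493, 11090), Mul(Rational(169, 6418), I, Pow(19254, Rational(1, 2)))) ≈ Add(0.40514, Mul(3.6538, I))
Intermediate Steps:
Add(Mul(-17972, Pow(-44360, -1)), Mul(-507, Pow(Pow(Add(-19310, 56), Rational(1, 2)), -1))) = Add(Mul(-17972, Rational(-1, 44360)), Mul(-507, Pow(Pow(-19254, Rational(1, 2)), -1))) = Add(Rational(4493, 11090), Mul(-507, Pow(Mul(I, Pow(19254, Rational(1, 2))), -1))) = Add(Rational(4493, 11090), Mul(-507, Mul(Rational(-1, 19254), I, Pow(19254, Rational(1, 2))))) = Add(Rational(4493, 11090), Mul(Rational(169, 6418), I, Pow(19254, Rational(1, 2))))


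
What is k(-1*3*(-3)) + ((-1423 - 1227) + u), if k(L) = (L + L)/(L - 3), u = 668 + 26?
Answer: -1953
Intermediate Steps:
u = 694
k(L) = 2*L/(-3 + L) (k(L) = (2*L)/(-3 + L) = 2*L/(-3 + L))
k(-1*3*(-3)) + ((-1423 - 1227) + u) = 2*(-1*3*(-3))/(-3 - 1*3*(-3)) + ((-1423 - 1227) + 694) = 2*(-3*(-3))/(-3 - 3*(-3)) + (-2650 + 694) = 2*9/(-3 + 9) - 1956 = 2*9/6 - 1956 = 2*9*(⅙) - 1956 = 3 - 1956 = -1953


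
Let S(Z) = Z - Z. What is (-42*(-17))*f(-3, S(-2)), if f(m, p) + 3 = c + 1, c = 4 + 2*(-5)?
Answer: -5712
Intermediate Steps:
c = -6 (c = 4 - 10 = -6)
S(Z) = 0
f(m, p) = -8 (f(m, p) = -3 + (-6 + 1) = -3 - 5 = -8)
(-42*(-17))*f(-3, S(-2)) = -42*(-17)*(-8) = 714*(-8) = -5712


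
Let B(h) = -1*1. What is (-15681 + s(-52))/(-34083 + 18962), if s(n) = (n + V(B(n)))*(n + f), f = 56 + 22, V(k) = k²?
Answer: 17007/15121 ≈ 1.1247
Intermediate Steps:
B(h) = -1
f = 78
s(n) = (1 + n)*(78 + n) (s(n) = (n + (-1)²)*(n + 78) = (n + 1)*(78 + n) = (1 + n)*(78 + n))
(-15681 + s(-52))/(-34083 + 18962) = (-15681 + (78 + (-52)² + 79*(-52)))/(-34083 + 18962) = (-15681 + (78 + 2704 - 4108))/(-15121) = (-15681 - 1326)*(-1/15121) = -17007*(-1/15121) = 17007/15121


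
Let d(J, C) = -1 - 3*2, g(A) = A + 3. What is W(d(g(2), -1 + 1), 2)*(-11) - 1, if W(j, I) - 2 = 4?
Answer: -67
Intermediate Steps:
g(A) = 3 + A
d(J, C) = -7 (d(J, C) = -1 - 6 = -7)
W(j, I) = 6 (W(j, I) = 2 + 4 = 6)
W(d(g(2), -1 + 1), 2)*(-11) - 1 = 6*(-11) - 1 = -66 - 1 = -67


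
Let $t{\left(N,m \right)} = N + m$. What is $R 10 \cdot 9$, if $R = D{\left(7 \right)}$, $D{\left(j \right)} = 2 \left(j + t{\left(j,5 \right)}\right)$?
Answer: $3420$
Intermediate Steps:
$D{\left(j \right)} = 10 + 4 j$ ($D{\left(j \right)} = 2 \left(j + \left(j + 5\right)\right) = 2 \left(j + \left(5 + j\right)\right) = 2 \left(5 + 2 j\right) = 10 + 4 j$)
$R = 38$ ($R = 10 + 4 \cdot 7 = 10 + 28 = 38$)
$R 10 \cdot 9 = 38 \cdot 10 \cdot 9 = 380 \cdot 9 = 3420$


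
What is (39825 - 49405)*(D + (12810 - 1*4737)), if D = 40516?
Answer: -465482620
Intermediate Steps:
(39825 - 49405)*(D + (12810 - 1*4737)) = (39825 - 49405)*(40516 + (12810 - 1*4737)) = -9580*(40516 + (12810 - 4737)) = -9580*(40516 + 8073) = -9580*48589 = -465482620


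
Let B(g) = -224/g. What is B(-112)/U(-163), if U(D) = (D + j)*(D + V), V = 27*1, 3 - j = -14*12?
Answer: -1/544 ≈ -0.0018382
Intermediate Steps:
j = 171 (j = 3 - (-14)*12 = 3 - 1*(-168) = 3 + 168 = 171)
V = 27
U(D) = (27 + D)*(171 + D) (U(D) = (D + 171)*(D + 27) = (171 + D)*(27 + D) = (27 + D)*(171 + D))
B(-112)/U(-163) = (-224/(-112))/(4617 + (-163)² + 198*(-163)) = (-224*(-1/112))/(4617 + 26569 - 32274) = 2/(-1088) = 2*(-1/1088) = -1/544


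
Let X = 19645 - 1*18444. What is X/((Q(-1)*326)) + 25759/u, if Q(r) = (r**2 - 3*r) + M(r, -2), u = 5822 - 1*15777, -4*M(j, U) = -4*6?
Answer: -14403677/6490660 ≈ -2.2191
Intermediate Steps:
M(j, U) = 6 (M(j, U) = -(-1)*6 = -1/4*(-24) = 6)
u = -9955 (u = 5822 - 15777 = -9955)
Q(r) = 6 + r**2 - 3*r (Q(r) = (r**2 - 3*r) + 6 = 6 + r**2 - 3*r)
X = 1201 (X = 19645 - 18444 = 1201)
X/((Q(-1)*326)) + 25759/u = 1201/(((6 + (-1)**2 - 3*(-1))*326)) + 25759/(-9955) = 1201/(((6 + 1 + 3)*326)) + 25759*(-1/9955) = 1201/((10*326)) - 25759/9955 = 1201/3260 - 25759/9955 = -14403677/6490660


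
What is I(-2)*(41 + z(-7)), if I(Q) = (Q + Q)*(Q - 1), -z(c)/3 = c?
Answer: 744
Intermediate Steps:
z(c) = -3*c
I(Q) = 2*Q*(-1 + Q) (I(Q) = (2*Q)*(-1 + Q) = 2*Q*(-1 + Q))
I(-2)*(41 + z(-7)) = (2*(-2)*(-1 - 2))*(41 - 3*(-7)) = (2*(-2)*(-3))*(41 + 21) = 12*62 = 744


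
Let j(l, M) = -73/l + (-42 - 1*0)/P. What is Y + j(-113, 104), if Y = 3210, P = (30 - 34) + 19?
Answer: 1812433/565 ≈ 3207.8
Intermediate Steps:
P = 15 (P = -4 + 19 = 15)
j(l, M) = -14/5 - 73/l (j(l, M) = -73/l + (-42 - 1*0)/15 = -73/l + (-42 + 0)*(1/15) = -73/l - 42*1/15 = -73/l - 14/5 = -14/5 - 73/l)
Y + j(-113, 104) = 3210 + (-14/5 - 73/(-113)) = 3210 + (-14/5 - 73*(-1/113)) = 3210 + (-14/5 + 73/113) = 3210 - 1217/565 = 1812433/565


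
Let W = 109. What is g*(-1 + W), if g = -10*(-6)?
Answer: 6480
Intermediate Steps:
g = 60
g*(-1 + W) = 60*(-1 + 109) = 60*108 = 6480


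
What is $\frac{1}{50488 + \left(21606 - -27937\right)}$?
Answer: $\frac{1}{100031} \approx 9.9969 \cdot 10^{-6}$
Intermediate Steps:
$\frac{1}{50488 + \left(21606 - -27937\right)} = \frac{1}{50488 + \left(21606 + 27937\right)} = \frac{1}{50488 + 49543} = \frac{1}{100031}$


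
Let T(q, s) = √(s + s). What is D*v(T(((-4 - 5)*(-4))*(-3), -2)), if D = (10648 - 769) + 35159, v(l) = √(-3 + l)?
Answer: 45038*√(-3 + 2*I) ≈ 24782.0 + 81850.0*I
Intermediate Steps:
T(q, s) = √2*√s (T(q, s) = √(2*s) = √2*√s)
D = 45038 (D = 9879 + 35159 = 45038)
D*v(T(((-4 - 5)*(-4))*(-3), -2)) = 45038*√(-3 + √2*√(-2)) = 45038*√(-3 + √2*(I*√2)) = 45038*√(-3 + 2*I)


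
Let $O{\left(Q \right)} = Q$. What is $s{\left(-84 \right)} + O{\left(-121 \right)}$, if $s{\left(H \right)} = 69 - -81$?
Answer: $29$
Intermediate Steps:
$s{\left(H \right)} = 150$ ($s{\left(H \right)} = 69 + 81 = 150$)
$s{\left(-84 \right)} + O{\left(-121 \right)} = 150 - 121 = 29$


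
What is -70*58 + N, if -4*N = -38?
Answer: -8101/2 ≈ -4050.5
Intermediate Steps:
N = 19/2 (N = -1/4*(-38) = 19/2 ≈ 9.5000)
-70*58 + N = -70*58 + 19/2 = -4060 + 19/2 = -8101/2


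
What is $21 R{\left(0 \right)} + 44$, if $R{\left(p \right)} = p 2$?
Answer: $44$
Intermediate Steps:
$R{\left(p \right)} = 2 p$
$21 R{\left(0 \right)} + 44 = 21 \cdot 2 \cdot 0 + 44 = 21 \cdot 0 + 44 = 0 + 44 = 44$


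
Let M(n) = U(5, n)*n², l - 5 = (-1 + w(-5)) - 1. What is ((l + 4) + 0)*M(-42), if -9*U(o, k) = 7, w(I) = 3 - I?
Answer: -20580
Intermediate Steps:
l = 11 (l = 5 + ((-1 + (3 - 1*(-5))) - 1) = 5 + ((-1 + (3 + 5)) - 1) = 5 + ((-1 + 8) - 1) = 5 + (7 - 1) = 5 + 6 = 11)
U(o, k) = -7/9 (U(o, k) = -⅑*7 = -7/9)
M(n) = -7*n²/9
((l + 4) + 0)*M(-42) = ((11 + 4) + 0)*(-7/9*(-42)²) = (15 + 0)*(-7/9*1764) = 15*(-1372) = -20580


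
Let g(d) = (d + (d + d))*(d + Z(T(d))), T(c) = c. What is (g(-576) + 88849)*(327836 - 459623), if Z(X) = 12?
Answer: -140147699067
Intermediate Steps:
g(d) = 3*d*(12 + d) (g(d) = (d + (d + d))*(d + 12) = (d + 2*d)*(12 + d) = (3*d)*(12 + d) = 3*d*(12 + d))
(g(-576) + 88849)*(327836 - 459623) = (3*(-576)*(12 - 576) + 88849)*(327836 - 459623) = (3*(-576)*(-564) + 88849)*(-131787) = (974592 + 88849)*(-131787) = 1063441*(-131787) = -140147699067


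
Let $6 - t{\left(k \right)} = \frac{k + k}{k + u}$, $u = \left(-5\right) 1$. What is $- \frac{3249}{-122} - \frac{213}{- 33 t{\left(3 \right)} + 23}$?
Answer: $\frac{229053}{8357} \approx 27.409$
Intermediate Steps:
$u = -5$
$t{\left(k \right)} = 6 - \frac{2 k}{-5 + k}$ ($t{\left(k \right)} = 6 - \frac{k + k}{k - 5} = 6 - \frac{2 k}{-5 + k}$)
$- \frac{3249}{-122} - \frac{213}{- 33 t{\left(3 \right)} + 23} = - \frac{3249}{-122} - \frac{213}{- 33 \frac{2 \left(-15 + 2 \cdot 3\right)}{-5 + 3} + 23} = \left(-3249\right) \left(- \frac{1}{122}\right) - \frac{213}{- 33 \frac{2 \left(-15 + 6\right)}{-2} + 23} = \frac{3249}{122} - \frac{213}{- 33 \cdot 2 \left(- \frac{1}{2}\right) \left(-9\right) + 23} = \frac{3249}{122} - \frac{213}{\left(-33\right) 9 + 23} = \frac{3249}{122} - \frac{213}{-297 + 23} = \frac{3249}{122} - \frac{213}{-274} = \frac{3249}{122} - - \frac{213}{274} = \frac{3249}{122} + \frac{213}{274} = \frac{229053}{8357}$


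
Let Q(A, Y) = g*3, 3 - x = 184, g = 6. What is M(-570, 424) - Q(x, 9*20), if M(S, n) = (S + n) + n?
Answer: 260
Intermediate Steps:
x = -181 (x = 3 - 1*184 = 3 - 184 = -181)
M(S, n) = S + 2*n
Q(A, Y) = 18 (Q(A, Y) = 6*3 = 18)
M(-570, 424) - Q(x, 9*20) = (-570 + 2*424) - 1*18 = (-570 + 848) - 18 = 278 - 18 = 260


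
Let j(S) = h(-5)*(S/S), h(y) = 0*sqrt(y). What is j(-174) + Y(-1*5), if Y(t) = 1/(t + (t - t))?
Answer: -1/5 ≈ -0.20000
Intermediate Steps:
h(y) = 0
j(S) = 0 (j(S) = 0*(S/S) = 0*1 = 0)
Y(t) = 1/t (Y(t) = 1/(t + 0) = 1/t)
j(-174) + Y(-1*5) = 0 + 1/(-1*5) = 0 + 1/(-5) = 0 - 1/5 = -1/5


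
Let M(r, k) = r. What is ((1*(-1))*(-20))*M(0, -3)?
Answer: 0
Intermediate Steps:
((1*(-1))*(-20))*M(0, -3) = ((1*(-1))*(-20))*0 = -1*(-20)*0 = 20*0 = 0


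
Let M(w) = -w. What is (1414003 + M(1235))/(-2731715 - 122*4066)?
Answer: -1412768/3227767 ≈ -0.43769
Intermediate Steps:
(1414003 + M(1235))/(-2731715 - 122*4066) = (1414003 - 1*1235)/(-2731715 - 122*4066) = (1414003 - 1235)/(-2731715 - 496052) = 1412768/(-3227767) = 1412768*(-1/3227767) = -1412768/3227767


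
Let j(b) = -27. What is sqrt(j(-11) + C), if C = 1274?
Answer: sqrt(1247) ≈ 35.313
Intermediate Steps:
sqrt(j(-11) + C) = sqrt(-27 + 1274) = sqrt(1247)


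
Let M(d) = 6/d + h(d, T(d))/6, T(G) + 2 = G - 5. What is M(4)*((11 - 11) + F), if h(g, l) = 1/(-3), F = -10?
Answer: -130/9 ≈ -14.444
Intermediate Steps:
T(G) = -7 + G (T(G) = -2 + (G - 5) = -2 + (-5 + G) = -7 + G)
h(g, l) = -1/3
M(d) = -1/18 + 6/d (M(d) = 6/d - 1/3/6 = 6/d - 1/3*1/6 = 6/d - 1/18 = -1/18 + 6/d)
M(4)*((11 - 11) + F) = ((1/18)*(108 - 1*4)/4)*((11 - 11) - 10) = ((1/18)*(1/4)*(108 - 4))*(0 - 10) = ((1/18)*(1/4)*104)*(-10) = (13/9)*(-10) = -130/9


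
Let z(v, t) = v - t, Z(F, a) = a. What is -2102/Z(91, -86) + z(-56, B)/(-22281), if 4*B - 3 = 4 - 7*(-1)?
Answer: 6691397/273738 ≈ 24.445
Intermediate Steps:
B = 7/2 (B = ¾ + (4 - 7*(-1))/4 = ¾ + (4 + 7)/4 = ¾ + (¼)*11 = ¾ + 11/4 = 7/2 ≈ 3.5000)
-2102/Z(91, -86) + z(-56, B)/(-22281) = -2102/(-86) + (-56 - 1*7/2)/(-22281) = -2102*(-1/86) + (-56 - 7/2)*(-1/22281) = 1051/43 - 119/2*(-1/22281) = 1051/43 + 17/6366 = 6691397/273738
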